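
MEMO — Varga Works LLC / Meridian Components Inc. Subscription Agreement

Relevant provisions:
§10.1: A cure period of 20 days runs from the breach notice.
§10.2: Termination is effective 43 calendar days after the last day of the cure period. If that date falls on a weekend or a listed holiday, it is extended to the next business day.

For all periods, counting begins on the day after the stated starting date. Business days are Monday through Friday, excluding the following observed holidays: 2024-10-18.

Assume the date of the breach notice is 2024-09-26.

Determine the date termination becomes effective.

The last day of the cure period: 2024-09-26 + 20 days = 2024-10-16.
The date termination becomes effective: 43 calendar days after 2024-10-16 is 2024-11-28. 2024-11-28 is a Thursday and is not a listed holiday, so no roll-forward applies.

2024-11-28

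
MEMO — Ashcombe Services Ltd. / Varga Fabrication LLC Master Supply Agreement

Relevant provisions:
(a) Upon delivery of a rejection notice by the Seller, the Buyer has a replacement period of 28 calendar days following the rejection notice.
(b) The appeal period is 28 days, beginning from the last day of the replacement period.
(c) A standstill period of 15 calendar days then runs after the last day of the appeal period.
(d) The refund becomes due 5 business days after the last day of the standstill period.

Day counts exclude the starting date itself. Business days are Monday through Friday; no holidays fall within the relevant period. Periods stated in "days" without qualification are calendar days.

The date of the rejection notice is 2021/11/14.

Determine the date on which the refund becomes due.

2022/01/31

The last day of the replacement period: 28 calendar days after 2021/11/14 is 2021/12/12.
The last day of the appeal period: 28 calendar days after 2021/12/12 is 2022/01/09.
The last day of the standstill period: 15 calendar days after 2022/01/09 is 2022/01/24.
The date on which the refund becomes due: 5 business days after Monday, 2022/01/24, skipping weekends — Jan 25, Jan 26, Jan 27, Jan 28, Jan 31 — lands on Monday, 2022/01/31.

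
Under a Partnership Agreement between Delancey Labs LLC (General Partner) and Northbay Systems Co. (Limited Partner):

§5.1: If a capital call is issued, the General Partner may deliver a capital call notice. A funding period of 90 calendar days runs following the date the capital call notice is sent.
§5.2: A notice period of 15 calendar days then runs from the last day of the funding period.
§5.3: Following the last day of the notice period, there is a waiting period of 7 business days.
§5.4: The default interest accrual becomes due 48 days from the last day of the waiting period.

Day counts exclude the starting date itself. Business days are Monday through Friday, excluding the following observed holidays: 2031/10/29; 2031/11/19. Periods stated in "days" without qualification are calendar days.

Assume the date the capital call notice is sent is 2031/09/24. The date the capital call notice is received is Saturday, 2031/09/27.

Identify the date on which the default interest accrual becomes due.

The last day of the funding period: 2031/09/24 + 90 days = 2031/12/23.
Adding 15 calendar days to 2031/12/23 gives 2032/01/07, which is the last day of the notice period.
The last day of the waiting period: 7 business days after Wednesday, 2032/01/07, skipping weekends — Jan 8, Jan 9, Jan 12, Jan 13, Jan 14, Jan 15, Jan 16 — lands on Friday, 2032/01/16.
The date on which the default interest accrual becomes due: 2032/01/16 + 48 days = 2032/03/04.

2032/03/04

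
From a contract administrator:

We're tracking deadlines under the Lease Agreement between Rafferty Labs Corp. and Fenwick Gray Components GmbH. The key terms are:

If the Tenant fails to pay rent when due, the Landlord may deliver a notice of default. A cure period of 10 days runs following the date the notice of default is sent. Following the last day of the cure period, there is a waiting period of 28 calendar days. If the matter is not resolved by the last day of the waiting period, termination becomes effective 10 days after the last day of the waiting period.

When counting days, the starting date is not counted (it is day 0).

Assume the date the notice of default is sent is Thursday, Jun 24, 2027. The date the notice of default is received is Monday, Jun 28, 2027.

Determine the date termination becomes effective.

Aug 11, 2027

The last day of the cure period: 10 calendar days after Jun 24, 2027 is Jul 4, 2027.
The last day of the waiting period: Jul 4, 2027 + 28 days = Aug 1, 2027.
The date termination becomes effective: Aug 1, 2027 + 10 days = Aug 11, 2027.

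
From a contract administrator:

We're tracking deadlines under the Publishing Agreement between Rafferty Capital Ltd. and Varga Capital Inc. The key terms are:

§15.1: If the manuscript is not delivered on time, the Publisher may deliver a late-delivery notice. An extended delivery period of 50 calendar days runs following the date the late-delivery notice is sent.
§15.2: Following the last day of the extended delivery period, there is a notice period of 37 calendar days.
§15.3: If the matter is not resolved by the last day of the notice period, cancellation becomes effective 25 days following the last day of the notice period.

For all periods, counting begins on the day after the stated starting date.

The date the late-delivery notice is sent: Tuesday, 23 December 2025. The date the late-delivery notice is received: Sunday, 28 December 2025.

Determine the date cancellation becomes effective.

The last day of the extended delivery period: 50 calendar days after 23 December 2025 is 11 February 2026.
The last day of the notice period: 11 February 2026 + 37 days = 20 March 2026.
Adding 25 calendar days to 20 March 2026 gives 14 April 2026, which is the date cancellation becomes effective.

14 April 2026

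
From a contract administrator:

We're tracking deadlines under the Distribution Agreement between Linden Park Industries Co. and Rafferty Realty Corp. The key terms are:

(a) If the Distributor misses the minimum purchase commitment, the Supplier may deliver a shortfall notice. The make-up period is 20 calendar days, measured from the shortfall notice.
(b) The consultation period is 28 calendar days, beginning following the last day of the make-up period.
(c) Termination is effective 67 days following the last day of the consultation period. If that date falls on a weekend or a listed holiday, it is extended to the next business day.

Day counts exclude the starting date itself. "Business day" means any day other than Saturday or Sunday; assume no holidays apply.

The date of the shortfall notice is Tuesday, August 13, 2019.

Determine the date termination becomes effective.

The last day of the make-up period: 20 calendar days after August 13, 2019 is September 2, 2019.
The last day of the consultation period: September 2, 2019 + 28 days = September 30, 2019.
Adding 67 calendar days to September 30, 2019 gives December 6, 2019, which is the date termination becomes effective. December 6, 2019 is a Friday, so no roll-forward applies.

December 6, 2019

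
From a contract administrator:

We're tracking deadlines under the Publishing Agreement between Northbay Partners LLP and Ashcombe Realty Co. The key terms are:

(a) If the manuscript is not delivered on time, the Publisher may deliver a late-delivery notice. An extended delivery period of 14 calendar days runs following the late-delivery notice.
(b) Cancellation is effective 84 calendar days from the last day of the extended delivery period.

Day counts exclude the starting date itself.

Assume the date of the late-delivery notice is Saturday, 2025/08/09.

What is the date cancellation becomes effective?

The last day of the extended delivery period: 2025/08/09 + 14 days = 2025/08/23.
The date cancellation becomes effective: 2025/08/23 + 84 days = 2025/11/15.

2025/11/15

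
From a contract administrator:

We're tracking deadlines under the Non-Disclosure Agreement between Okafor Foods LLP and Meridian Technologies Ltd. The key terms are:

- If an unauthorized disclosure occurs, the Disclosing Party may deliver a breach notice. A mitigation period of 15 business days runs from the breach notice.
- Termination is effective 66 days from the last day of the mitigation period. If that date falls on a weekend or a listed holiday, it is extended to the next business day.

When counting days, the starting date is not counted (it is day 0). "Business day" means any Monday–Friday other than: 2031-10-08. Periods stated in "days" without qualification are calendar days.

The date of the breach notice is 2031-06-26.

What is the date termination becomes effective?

From Thursday, 2031-06-26, 15 business days (Jun 27, Jun 30, Jul 1, Jul 2, …, Jul 15, Jul 16, Jul 17, skipping weekends) brings us to Thursday, 2031-07-17, which is the last day of the mitigation period.
The date termination becomes effective: 66 calendar days after 2031-07-17 is 2031-09-21. That falls on a Sunday, so it rolls to the next business day, Monday, 2031-09-22.

2031-09-22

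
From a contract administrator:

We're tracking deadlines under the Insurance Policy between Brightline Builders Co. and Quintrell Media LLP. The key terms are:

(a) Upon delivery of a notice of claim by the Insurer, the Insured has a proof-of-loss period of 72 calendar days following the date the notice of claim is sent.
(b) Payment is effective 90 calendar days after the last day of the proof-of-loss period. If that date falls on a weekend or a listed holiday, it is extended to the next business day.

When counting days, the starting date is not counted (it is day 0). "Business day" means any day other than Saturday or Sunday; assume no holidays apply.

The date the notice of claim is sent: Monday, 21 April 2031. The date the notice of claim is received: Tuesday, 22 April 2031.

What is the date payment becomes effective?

30 September 2031

The last day of the proof-of-loss period: 21 April 2031 + 72 days = 2 July 2031.
Adding 90 calendar days to 2 July 2031 gives 30 September 2031, which is the date payment becomes effective. 30 September 2031 is a Tuesday, so no roll-forward applies.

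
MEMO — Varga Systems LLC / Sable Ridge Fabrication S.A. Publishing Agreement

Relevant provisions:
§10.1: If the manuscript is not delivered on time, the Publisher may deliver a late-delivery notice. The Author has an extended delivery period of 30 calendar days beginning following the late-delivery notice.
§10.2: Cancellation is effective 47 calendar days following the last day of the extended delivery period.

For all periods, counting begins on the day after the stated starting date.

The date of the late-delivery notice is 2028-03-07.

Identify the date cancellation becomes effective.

Adding 30 calendar days to 2028-03-07 gives 2028-04-06, which is the last day of the extended delivery period.
The date cancellation becomes effective: 47 calendar days after 2028-04-06 is 2028-05-23.

2028-05-23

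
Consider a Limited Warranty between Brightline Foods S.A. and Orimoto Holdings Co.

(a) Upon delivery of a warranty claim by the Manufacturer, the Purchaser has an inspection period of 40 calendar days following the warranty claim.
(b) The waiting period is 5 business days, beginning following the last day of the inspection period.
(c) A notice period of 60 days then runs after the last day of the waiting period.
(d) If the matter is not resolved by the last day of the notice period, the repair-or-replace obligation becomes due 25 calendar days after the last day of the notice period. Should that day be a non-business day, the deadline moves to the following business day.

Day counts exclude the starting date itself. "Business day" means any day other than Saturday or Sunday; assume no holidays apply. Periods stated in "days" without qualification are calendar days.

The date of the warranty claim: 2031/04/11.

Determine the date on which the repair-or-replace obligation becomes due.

2031/08/21

The last day of the inspection period: 40 calendar days after 2031/04/11 is 2031/05/21.
From Wednesday, 2031/05/21, 5 business days (May 22, May 23, May 26, May 27, May 28, skipping weekends) brings us to Wednesday, 2031/05/28, which is the last day of the waiting period.
The last day of the notice period: 2031/05/28 + 60 days = 2031/07/27.
Adding 25 calendar days to 2031/07/27 gives 2031/08/21, which is the date on which the repair-or-replace obligation becomes due. 2031/08/21 is a Thursday, so no roll-forward applies.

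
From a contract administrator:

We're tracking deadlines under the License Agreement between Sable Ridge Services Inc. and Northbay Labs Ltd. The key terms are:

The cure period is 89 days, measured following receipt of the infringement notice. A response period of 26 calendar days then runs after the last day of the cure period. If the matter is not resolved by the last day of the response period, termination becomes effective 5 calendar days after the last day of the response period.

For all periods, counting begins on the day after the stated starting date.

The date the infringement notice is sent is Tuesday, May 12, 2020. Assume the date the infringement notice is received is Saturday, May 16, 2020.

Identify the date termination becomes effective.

Sep 13, 2020

Adding 89 calendar days to May 16, 2020 gives Aug 13, 2020, which is the last day of the cure period.
The last day of the response period: 26 calendar days after Aug 13, 2020 is Sep 8, 2020.
Adding 5 calendar days to Sep 8, 2020 gives Sep 13, 2020, which is the date termination becomes effective.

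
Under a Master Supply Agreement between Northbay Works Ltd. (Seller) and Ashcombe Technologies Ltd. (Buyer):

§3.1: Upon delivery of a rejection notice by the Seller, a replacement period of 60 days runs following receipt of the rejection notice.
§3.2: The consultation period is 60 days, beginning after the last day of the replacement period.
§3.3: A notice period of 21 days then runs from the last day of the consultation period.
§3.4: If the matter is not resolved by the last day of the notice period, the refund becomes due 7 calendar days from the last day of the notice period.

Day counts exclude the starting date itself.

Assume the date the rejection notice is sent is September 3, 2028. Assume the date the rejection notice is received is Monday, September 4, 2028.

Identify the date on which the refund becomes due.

January 30, 2029

The last day of the replacement period: September 4, 2028 + 60 days = November 3, 2028.
Adding 60 calendar days to November 3, 2028 gives January 2, 2029, which is the last day of the consultation period.
The last day of the notice period: January 2, 2029 + 21 days = January 23, 2029.
The date on which the refund becomes due: 7 calendar days after January 23, 2029 is January 30, 2029.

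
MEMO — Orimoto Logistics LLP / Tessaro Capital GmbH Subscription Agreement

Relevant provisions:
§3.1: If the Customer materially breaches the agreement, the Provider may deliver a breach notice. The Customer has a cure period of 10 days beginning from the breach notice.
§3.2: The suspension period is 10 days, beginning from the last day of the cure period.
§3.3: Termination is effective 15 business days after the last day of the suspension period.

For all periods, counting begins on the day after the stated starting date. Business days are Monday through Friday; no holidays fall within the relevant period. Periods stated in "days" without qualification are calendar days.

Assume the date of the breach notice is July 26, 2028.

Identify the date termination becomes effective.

Adding 10 calendar days to July 26, 2028 gives August 5, 2028, which is the last day of the cure period.
Adding 10 calendar days to August 5, 2028 gives August 15, 2028, which is the last day of the suspension period.
The date termination becomes effective: 15 business days after Tuesday, August 15, 2028, skipping weekends — Aug 16, Aug 17, Aug 18, Aug 21, …, Sep 1, Sep 4, Sep 5 — lands on Tuesday, September 5, 2028.

September 5, 2028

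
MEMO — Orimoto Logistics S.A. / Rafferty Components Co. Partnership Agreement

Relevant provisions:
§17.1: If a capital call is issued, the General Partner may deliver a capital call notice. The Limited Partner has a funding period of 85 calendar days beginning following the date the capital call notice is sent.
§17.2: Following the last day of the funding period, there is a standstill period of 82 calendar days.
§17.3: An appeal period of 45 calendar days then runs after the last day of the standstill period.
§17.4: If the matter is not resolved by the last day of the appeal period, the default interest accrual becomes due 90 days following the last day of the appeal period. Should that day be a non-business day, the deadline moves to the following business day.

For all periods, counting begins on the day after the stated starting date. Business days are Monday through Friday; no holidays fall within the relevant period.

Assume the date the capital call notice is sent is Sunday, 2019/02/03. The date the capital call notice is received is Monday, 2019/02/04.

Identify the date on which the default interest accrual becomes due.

The last day of the funding period: 2019/02/03 + 85 days = 2019/04/29.
The last day of the standstill period: 82 calendar days after 2019/04/29 is 2019/07/20.
The last day of the appeal period: 45 calendar days after 2019/07/20 is 2019/09/03.
Adding 90 calendar days to 2019/09/03 gives 2019/12/02, which is the date on which the default interest accrual becomes due. 2019/12/02 is a Monday, so no roll-forward applies.

2019/12/02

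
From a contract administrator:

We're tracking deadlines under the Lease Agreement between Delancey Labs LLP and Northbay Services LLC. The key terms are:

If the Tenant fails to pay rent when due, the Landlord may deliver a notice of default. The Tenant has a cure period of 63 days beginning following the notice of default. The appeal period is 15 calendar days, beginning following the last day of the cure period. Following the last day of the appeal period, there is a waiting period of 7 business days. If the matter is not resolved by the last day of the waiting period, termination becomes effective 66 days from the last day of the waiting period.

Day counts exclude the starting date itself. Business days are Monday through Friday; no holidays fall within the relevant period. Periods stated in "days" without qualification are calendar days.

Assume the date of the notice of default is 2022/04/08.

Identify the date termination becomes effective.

Adding 63 calendar days to 2022/04/08 gives 2022/06/10, which is the last day of the cure period.
Adding 15 calendar days to 2022/06/10 gives 2022/06/25, which is the last day of the appeal period.
The last day of the waiting period: counting 7 business days from Saturday, 2022/06/25 (Jun 27, Jun 28, Jun 29, Jun 30, Jul 1, Jul 4, Jul 5, skipping weekends) reaches Tuesday, 2022/07/05.
The date termination becomes effective: 2022/07/05 + 66 days = 2022/09/09.

2022/09/09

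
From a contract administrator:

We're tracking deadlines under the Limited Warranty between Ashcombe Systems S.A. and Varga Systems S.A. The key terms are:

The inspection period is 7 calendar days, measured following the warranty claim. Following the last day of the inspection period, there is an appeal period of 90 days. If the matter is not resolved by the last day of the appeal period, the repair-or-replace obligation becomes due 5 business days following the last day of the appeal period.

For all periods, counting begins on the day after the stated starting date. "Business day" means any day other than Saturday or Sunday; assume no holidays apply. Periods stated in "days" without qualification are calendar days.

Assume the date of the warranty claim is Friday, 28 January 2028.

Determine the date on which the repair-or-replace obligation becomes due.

The last day of the inspection period: 28 January 2028 + 7 days = 4 February 2028.
The last day of the appeal period: 90 calendar days after 4 February 2028 is 4 May 2028.
From Thursday, 4 May 2028, 5 business days (May 5, May 8, May 9, May 10, May 11, skipping weekends) brings us to Thursday, 11 May 2028, which is the date on which the repair-or-replace obligation becomes due.

11 May 2028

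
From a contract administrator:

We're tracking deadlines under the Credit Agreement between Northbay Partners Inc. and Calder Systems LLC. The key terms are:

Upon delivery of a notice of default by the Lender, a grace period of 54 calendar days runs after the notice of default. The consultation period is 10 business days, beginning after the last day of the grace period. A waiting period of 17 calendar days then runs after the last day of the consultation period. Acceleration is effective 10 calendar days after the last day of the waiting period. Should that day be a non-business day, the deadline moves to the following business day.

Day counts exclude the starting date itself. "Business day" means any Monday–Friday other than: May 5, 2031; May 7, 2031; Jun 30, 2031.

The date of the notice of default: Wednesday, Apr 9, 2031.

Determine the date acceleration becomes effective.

Jul 14, 2031

Adding 54 calendar days to Apr 9, 2031 gives Jun 2, 2031, which is the last day of the grace period.
From Monday, Jun 2, 2031, 10 business days (Jun 3, Jun 4, Jun 5, Jun 6, Jun 9, Jun 10, Jun 11, Jun 12, Jun 13, Jun 16, skipping weekends) brings us to Monday, Jun 16, 2031, which is the last day of the consultation period.
Adding 17 calendar days to Jun 16, 2031 gives Jul 3, 2031, which is the last day of the waiting period.
The date acceleration becomes effective: Jul 3, 2031 + 10 days = Jul 13, 2031. That falls on a Sunday, so it rolls to the next business day, Monday, Jul 14, 2031.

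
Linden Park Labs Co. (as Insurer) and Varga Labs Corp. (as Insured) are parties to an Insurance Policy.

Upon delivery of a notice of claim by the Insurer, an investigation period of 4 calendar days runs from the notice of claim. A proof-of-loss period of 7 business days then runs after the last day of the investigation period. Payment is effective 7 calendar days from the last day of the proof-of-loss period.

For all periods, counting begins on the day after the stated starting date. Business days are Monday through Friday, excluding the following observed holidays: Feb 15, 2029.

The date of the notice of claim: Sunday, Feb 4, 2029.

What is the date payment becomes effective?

The last day of the investigation period: Feb 4, 2029 + 4 days = Feb 8, 2029.
The last day of the proof-of-loss period: counting 7 business days from Thursday, Feb 8, 2029 (Feb 9, Feb 12, Feb 13, Feb 14, Feb 16, Feb 19, Feb 20, skipping weekends and the listed holiday on Feb 15) reaches Tuesday, Feb 20, 2029.
Adding 7 calendar days to Feb 20, 2029 gives Feb 27, 2029, which is the date payment becomes effective.

Feb 27, 2029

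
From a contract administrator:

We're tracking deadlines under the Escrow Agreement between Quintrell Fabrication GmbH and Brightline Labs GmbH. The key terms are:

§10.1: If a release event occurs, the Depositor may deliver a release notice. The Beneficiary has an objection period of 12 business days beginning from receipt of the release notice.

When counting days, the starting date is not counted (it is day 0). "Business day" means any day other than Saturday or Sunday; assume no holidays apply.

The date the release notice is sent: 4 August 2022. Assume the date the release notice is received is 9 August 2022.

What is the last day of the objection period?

25 August 2022

The last day of the objection period: 12 business days after Tuesday, 9 August 2022, skipping weekends — Aug 10, Aug 11, Aug 12, Aug 15, …, Aug 23, Aug 24, Aug 25 — lands on Thursday, 25 August 2022.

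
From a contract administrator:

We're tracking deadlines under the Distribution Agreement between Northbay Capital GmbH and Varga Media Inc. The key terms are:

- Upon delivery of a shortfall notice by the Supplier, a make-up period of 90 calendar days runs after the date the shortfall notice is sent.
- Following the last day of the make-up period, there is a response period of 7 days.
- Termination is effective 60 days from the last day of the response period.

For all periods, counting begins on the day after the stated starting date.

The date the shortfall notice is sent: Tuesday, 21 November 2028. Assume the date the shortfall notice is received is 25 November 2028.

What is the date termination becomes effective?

The last day of the make-up period: 90 calendar days after 21 November 2028 is 19 February 2029.
The last day of the response period: 19 February 2029 + 7 days = 26 February 2029.
Adding 60 calendar days to 26 February 2029 gives 27 April 2029, which is the date termination becomes effective.

27 April 2029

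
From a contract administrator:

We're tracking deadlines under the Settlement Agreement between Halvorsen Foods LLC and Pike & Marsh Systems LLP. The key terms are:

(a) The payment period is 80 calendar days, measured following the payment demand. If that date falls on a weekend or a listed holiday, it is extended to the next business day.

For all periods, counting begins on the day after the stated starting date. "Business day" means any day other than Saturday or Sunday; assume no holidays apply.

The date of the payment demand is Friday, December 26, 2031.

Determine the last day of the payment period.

The last day of the payment period: 80 calendar days after December 26, 2031 is March 15, 2032. March 15, 2032 is a Monday, so no roll-forward applies.

March 15, 2032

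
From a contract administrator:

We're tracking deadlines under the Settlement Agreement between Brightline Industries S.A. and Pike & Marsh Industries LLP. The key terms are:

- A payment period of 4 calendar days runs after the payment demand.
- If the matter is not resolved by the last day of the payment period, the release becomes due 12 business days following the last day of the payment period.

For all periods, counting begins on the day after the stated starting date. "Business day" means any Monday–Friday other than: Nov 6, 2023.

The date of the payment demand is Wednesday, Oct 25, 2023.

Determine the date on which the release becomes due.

Nov 15, 2023

The last day of the payment period: 4 calendar days after Oct 25, 2023 is Oct 29, 2023.
The date on which the release becomes due: counting 12 business days from Sunday, Oct 29, 2023 (Oct 30, Oct 31, Nov 1, Nov 2, …, Nov 13, Nov 14, Nov 15, skipping weekends and the listed holiday on Nov 6) reaches Wednesday, Nov 15, 2023.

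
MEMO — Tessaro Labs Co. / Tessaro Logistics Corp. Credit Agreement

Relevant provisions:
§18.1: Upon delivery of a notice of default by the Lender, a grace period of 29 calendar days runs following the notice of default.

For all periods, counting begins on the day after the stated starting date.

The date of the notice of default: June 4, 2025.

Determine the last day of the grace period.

July 3, 2025

Adding 29 calendar days to June 4, 2025 gives July 3, 2025, which is the last day of the grace period.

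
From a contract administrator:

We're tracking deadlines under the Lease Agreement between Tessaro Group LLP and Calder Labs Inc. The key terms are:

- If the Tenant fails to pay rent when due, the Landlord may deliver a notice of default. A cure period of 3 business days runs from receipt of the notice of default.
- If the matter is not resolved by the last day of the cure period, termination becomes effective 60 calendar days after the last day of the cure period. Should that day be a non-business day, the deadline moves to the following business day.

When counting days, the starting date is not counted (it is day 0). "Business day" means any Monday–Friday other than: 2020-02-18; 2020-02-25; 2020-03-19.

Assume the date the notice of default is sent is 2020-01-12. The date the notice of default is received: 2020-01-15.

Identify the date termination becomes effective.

From Wednesday, 2020-01-15, 3 business days (Jan 16, Jan 17, Jan 20, skipping weekends) brings us to Monday, 2020-01-20, which is the last day of the cure period.
Adding 60 calendar days to 2020-01-20 gives 2020-03-20, which is the date termination becomes effective. 2020-03-20 is a Friday and is not a listed holiday, so no roll-forward applies.

2020-03-20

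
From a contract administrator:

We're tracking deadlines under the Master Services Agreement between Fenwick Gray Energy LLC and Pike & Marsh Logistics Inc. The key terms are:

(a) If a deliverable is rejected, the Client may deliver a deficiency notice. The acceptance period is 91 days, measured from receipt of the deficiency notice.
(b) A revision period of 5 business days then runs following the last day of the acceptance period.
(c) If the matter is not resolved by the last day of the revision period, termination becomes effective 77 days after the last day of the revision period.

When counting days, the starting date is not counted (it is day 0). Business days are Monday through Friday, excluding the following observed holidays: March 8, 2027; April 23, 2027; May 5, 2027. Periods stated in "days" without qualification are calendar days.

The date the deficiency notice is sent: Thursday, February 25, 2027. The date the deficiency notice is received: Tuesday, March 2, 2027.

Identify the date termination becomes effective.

August 24, 2027

The last day of the acceptance period: March 2, 2027 + 91 days = June 1, 2027.
The last day of the revision period: 5 business days after Tuesday, June 1, 2027, skipping weekends — Jun 2, Jun 3, Jun 4, Jun 7, Jun 8 — lands on Tuesday, June 8, 2027.
The date termination becomes effective: June 8, 2027 + 77 days = August 24, 2027.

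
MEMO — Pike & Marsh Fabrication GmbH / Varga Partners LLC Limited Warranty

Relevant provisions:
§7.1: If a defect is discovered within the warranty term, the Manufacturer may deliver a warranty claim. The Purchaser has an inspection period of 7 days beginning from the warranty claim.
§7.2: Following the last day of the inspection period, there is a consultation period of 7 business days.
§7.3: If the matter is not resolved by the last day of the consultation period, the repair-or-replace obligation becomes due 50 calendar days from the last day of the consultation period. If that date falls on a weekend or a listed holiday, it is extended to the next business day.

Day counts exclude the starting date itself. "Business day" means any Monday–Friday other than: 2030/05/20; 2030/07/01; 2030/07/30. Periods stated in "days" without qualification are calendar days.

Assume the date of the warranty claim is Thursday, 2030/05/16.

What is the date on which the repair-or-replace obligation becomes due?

Adding 7 calendar days to 2030/05/16 gives 2030/05/23, which is the last day of the inspection period.
The last day of the consultation period: 7 business days after Thursday, 2030/05/23, skipping weekends — May 24, May 27, May 28, May 29, May 30, May 31, Jun 3 — lands on Monday, 2030/06/03.
The date on which the repair-or-replace obligation becomes due: 2030/06/03 + 50 days = 2030/07/23. 2030/07/23 is a Tuesday and is not a listed holiday, so no roll-forward applies.

2030/07/23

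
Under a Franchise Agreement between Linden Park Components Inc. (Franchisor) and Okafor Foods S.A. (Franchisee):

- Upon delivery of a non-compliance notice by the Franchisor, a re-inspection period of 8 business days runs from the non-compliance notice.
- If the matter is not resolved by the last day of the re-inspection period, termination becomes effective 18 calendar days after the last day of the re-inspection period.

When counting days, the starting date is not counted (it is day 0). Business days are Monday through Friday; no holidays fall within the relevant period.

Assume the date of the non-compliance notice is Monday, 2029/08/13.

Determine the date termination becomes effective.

2029/09/10

From Monday, 2029/08/13, 8 business days (Aug 14, Aug 15, Aug 16, Aug 17, Aug 20, Aug 21, Aug 22, Aug 23, skipping weekends) brings us to Thursday, 2029/08/23, which is the last day of the re-inspection period.
Adding 18 calendar days to 2029/08/23 gives 2029/09/10, which is the date termination becomes effective.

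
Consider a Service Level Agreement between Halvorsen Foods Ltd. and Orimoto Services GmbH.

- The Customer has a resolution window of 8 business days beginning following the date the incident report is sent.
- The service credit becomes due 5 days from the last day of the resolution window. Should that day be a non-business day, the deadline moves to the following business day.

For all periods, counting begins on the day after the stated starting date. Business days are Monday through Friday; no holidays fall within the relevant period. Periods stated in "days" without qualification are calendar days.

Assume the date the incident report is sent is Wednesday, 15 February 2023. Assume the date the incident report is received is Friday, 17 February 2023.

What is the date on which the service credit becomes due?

6 March 2023

The last day of the resolution window: 8 business days after Wednesday, 15 February 2023, skipping weekends — Feb 16, Feb 17, Feb 20, Feb 21, Feb 22, Feb 23, Feb 24, Feb 27 — lands on Monday, 27 February 2023.
Adding 5 calendar days to 27 February 2023 gives 4 March 2023, which is the date on which the service credit becomes due. That falls on a Saturday, so it rolls to the next business day, Monday, 6 March 2023.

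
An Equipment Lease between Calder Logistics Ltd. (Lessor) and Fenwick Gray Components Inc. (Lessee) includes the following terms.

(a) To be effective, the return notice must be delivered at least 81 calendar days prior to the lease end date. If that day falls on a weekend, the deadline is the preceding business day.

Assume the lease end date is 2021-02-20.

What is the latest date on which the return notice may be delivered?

2020-12-01

Counting back 81 calendar days from 2021-02-20 gives 2020-12-01. That is a Tuesday, so no adjustment is needed.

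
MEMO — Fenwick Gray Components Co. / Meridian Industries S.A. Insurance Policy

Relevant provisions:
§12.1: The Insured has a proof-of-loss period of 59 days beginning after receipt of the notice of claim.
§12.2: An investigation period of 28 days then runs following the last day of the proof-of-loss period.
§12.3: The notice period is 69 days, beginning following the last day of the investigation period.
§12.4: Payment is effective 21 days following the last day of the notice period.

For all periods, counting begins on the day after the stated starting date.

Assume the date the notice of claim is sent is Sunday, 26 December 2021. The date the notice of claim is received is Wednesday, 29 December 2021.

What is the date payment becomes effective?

The last day of the proof-of-loss period: 29 December 2021 + 59 days = 26 February 2022.
Adding 28 calendar days to 26 February 2022 gives 26 March 2022, which is the last day of the investigation period.
Adding 69 calendar days to 26 March 2022 gives 3 June 2022, which is the last day of the notice period.
Adding 21 calendar days to 3 June 2022 gives 24 June 2022, which is the date payment becomes effective.

24 June 2022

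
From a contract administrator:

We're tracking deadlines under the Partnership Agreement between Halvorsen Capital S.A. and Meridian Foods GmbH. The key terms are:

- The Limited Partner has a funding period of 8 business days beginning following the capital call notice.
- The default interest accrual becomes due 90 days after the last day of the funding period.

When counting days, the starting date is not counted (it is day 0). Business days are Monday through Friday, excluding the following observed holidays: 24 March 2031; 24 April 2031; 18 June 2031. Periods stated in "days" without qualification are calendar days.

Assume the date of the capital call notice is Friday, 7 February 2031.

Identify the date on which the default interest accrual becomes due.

20 May 2031

From Friday, 7 February 2031, 8 business days (Feb 10, Feb 11, Feb 12, Feb 13, Feb 14, Feb 17, Feb 18, Feb 19, skipping weekends) brings us to Wednesday, 19 February 2031, which is the last day of the funding period.
The date on which the default interest accrual becomes due: 19 February 2031 + 90 days = 20 May 2031.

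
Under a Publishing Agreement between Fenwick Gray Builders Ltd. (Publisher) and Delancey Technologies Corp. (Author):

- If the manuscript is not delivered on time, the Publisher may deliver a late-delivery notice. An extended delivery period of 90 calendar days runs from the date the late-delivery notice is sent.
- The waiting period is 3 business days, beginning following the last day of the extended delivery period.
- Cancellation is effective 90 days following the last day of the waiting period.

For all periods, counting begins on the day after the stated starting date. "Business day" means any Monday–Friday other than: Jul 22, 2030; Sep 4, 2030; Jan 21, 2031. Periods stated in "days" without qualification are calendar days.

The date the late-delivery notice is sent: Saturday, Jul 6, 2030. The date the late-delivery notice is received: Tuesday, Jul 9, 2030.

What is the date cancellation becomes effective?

The last day of the extended delivery period: 90 calendar days after Jul 6, 2030 is Oct 4, 2030.
The last day of the waiting period: counting 3 business days from Friday, Oct 4, 2030 (Oct 7, Oct 8, Oct 9, skipping weekends) reaches Wednesday, Oct 9, 2030.
The date cancellation becomes effective: 90 calendar days after Oct 9, 2030 is Jan 7, 2031.

Jan 7, 2031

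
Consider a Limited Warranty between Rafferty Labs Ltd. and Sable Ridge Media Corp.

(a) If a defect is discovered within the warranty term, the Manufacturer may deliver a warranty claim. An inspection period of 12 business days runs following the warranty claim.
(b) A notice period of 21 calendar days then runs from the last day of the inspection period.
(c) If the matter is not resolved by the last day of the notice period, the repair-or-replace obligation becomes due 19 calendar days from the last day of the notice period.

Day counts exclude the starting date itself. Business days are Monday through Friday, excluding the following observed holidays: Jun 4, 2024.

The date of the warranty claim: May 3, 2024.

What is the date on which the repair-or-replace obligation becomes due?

From Friday, May 3, 2024, 12 business days (May 6, May 7, May 8, May 9, …, May 17, May 20, May 21, skipping weekends) brings us to Tuesday, May 21, 2024, which is the last day of the inspection period.
The last day of the notice period: May 21, 2024 + 21 days = Jun 11, 2024.
The date on which the repair-or-replace obligation becomes due: 19 calendar days after Jun 11, 2024 is Jun 30, 2024.

Jun 30, 2024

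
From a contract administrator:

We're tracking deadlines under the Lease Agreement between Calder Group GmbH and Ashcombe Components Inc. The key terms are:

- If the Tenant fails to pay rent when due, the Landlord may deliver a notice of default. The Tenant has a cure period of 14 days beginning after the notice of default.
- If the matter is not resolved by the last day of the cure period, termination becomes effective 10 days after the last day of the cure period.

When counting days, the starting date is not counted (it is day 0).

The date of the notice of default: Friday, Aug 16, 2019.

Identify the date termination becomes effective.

Sep 9, 2019

The last day of the cure period: Aug 16, 2019 + 14 days = Aug 30, 2019.
The date termination becomes effective: Aug 30, 2019 + 10 days = Sep 9, 2019.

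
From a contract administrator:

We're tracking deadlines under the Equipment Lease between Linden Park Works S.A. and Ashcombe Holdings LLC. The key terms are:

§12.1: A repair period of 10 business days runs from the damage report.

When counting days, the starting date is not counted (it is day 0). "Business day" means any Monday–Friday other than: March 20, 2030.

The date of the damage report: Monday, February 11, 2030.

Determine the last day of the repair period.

February 25, 2030

The last day of the repair period: 10 business days after Monday, February 11, 2030, skipping weekends — Feb 12, Feb 13, Feb 14, Feb 15, Feb 18, Feb 19, Feb 20, Feb 21, Feb 22, Feb 25 — lands on Monday, February 25, 2030.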